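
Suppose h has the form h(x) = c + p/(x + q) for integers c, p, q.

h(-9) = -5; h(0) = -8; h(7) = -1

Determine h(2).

-16

(h(x) − c)(x + q) = p for each data point; the three points give a linear system in c and q, then p follows.
Solving: c = -4, q = -3, p = 12, so h(x) = -4 + 12/(x − 3).
Then h(2) = -4 + 12/(-1) = -16.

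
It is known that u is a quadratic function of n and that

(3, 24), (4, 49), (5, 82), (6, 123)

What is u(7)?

172

First differences: 25, 33, 41. Second differences: 8, 8.
Level-2 differences are constant, so u has degree 2.
Fitting a degree-2 polynomial gives u(n) = 4n² - 3n - 3.
Then u(7) = 172.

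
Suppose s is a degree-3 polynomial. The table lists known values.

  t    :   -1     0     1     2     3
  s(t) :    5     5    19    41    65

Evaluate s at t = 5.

First differences: 0, 14, 22, 24. Second differences: 14, 8, 2. Third differences: -6, -6.
Level-3 differences are constant, so s has degree 3.
Fitting a degree-3 polynomial gives s(t) = -t³ + 7t² + 8t + 5.
Then s(5) = 95.

95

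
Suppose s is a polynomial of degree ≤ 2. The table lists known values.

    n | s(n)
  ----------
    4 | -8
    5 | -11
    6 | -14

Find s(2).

First differences: -3, -3.
Level-1 differences are constant, so s has degree 1.
Fitting a degree-1 polynomial gives s(n) = -3n + 4.
Then s(2) = -2.

-2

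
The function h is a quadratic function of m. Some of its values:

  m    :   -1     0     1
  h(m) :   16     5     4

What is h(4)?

61

Write h(m) = am² + bm + c; the 3 given values yield a linear system in the 3 coefficients.
Solving, h(m) = 5m² - 6m + 5.
Then h(4) = 61.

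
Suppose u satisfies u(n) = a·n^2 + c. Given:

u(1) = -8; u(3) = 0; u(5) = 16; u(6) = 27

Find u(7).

40

From u(1) = -8 and u(3) = 0: 1a + c = -8 and 9a + c = 0.
Subtracting: 8a = 8, so a = 1; then c = -8 − 1·1 = -9.
So u(n) = 1n² − 9, and u(7) = 40.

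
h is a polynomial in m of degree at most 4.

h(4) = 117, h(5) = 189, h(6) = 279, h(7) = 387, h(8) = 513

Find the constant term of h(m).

First differences: 72, 90, 108, 126. Second differences: 18, 18, 18.
Level-2 differences are constant, so h has degree 2.
Fitting a degree-2 polynomial gives h(m) = 9m² - 9m + 9.
The constant term is h(0) = 9.

9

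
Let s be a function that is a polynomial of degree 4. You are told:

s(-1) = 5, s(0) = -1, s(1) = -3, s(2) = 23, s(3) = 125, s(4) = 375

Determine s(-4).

First differences: -6, -2, 26, 102, 250. Second differences: 4, 28, 76, 148. Third differences: 24, 48, 72. Fourth differences: 24, 24.
Level-4 differences are constant, so s has degree 4.
Fitting a degree-4 polynomial gives s(k) = k^4 + 2k³ + k² - 6k - 1.
Then s(-4) = 167.

167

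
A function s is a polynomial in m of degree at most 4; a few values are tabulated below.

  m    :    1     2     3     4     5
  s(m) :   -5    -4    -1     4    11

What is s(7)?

First differences: 1, 3, 5, 7. Second differences: 2, 2, 2.
Level-2 differences are constant, so s has degree 2.
Fitting a degree-2 polynomial gives s(m) = m² - 2m - 4.
Then s(7) = 31.

31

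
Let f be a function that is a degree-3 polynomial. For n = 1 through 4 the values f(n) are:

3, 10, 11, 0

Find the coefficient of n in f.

5

Write f(n) = an³ + bn² + cn + d; the 4 given values yield a linear system in the 4 coefficients.
Solving, f(n) = -n³ + 3n² + 5n - 4.
The coefficient of n is 5.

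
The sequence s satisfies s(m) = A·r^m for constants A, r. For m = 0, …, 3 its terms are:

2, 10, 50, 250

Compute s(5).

Consecutive ratio: 10/2 = 5, and 50/10 = 5, so r = 5.
Then A·5^0 = 2 gives A = 2, and s(m) = 2·5^m.
s(5) = 2·5^5 = 6250.

6250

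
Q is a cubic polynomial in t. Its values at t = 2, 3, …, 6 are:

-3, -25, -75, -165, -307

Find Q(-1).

15

First differences: -22, -50, -90, -142. Second differences: -28, -40, -52. Third differences: -12, -12.
Level-3 differences are constant, so Q has degree 3.
Fitting a degree-3 polynomial gives Q(t) = -2t³ + 4t² - 4t + 5.
Then Q(-1) = 15.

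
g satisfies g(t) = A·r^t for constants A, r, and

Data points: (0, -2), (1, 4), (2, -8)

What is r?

Consecutive ratio: 4/(-2) = -2, and -8/4 = -2, so r = -2.
Then A·(-2)^0 = -2 gives A = -2, and g(t) = -2·(-2)^t.

-2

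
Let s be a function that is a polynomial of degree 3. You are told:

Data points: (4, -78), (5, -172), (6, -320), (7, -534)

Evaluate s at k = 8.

Write s(k) = ak³ + bk² + ck + d; the 4 given values yield a linear system in the 4 coefficients.
Solving, s(k) = -2k³ + 3k² + k - 2.
Then s(8) = -826.

-826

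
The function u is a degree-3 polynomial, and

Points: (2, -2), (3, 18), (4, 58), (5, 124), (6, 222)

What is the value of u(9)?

768

Write u(m) = am³ + bm² + cm + d; the 5 given values yield a linear system in the 4 coefficients.
Solving, u(m) = m³ + m² - 4m - 6.
Then u(9) = 768.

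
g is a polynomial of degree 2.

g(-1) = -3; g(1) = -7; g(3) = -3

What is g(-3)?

Write g(m) = am² + bm + c; the 3 given values yield a linear system in the 3 coefficients.
Solving, g(m) = m² - 2m - 6.
Then g(-3) = 9.

9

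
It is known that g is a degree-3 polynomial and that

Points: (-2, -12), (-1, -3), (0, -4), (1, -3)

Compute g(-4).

Write g(k) = ak³ + bk² + ck + d; the 4 given values yield a linear system in the 4 coefficients.
Solving, g(k) = 2k³ + k² - 2k - 4.
Then g(-4) = -108.

-108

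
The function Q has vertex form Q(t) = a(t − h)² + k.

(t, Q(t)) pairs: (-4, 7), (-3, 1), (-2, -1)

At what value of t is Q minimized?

First differences -6, -2; second difference 4 = 2a, so a = 2.
Expanding, the t-coefficient is −2ah = -4h; matching it to the data gives h = -2, and then k = -1.
So Q(t) = 2(t + 2)² − 1.
Hence h = -2.

-2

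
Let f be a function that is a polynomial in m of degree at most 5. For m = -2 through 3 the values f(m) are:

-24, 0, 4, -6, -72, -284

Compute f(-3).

First differences: 24, 4, -10, -66, -212. Second differences: -20, -14, -56, -146. Third differences: 6, -42, -90. Fourth differences: -48, -48.
Level-4 differences are constant, so f has degree 4.
Fitting a degree-4 polynomial gives f(m) = -2m^4 - 3m³ - 5m² + 4.
Then f(-3) = -122.

-122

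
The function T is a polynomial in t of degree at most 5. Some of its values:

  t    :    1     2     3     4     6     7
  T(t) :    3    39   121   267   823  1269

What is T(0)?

-5

Write T(t) = at^5 + bt^4 + ct³ + dt² + et + p; the 6 given values yield a linear system in the 6 coefficients.
Solving, the top 2 coefficients vanish, and T(t) = 3t³ + 5t² - 5.
The constant term is T(0) = -5.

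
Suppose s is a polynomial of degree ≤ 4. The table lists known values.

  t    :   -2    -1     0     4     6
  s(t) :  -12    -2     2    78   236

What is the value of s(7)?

Write s(t) = at^4 + bt³ + ct² + dt + e; the 5 given values yield a linear system in the 5 coefficients.
Solving, the leading coefficient vanishes, and s(t) = t³ + 3t + 2.
Then s(7) = 366.

366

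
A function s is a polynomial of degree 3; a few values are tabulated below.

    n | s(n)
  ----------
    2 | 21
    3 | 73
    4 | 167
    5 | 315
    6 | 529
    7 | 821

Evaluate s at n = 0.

First differences: 52, 94, 148, 214, 292. Second differences: 42, 54, 66, 78. Third differences: 12, 12, 12.
Level-3 differences are constant, so s has degree 3.
Fitting a degree-3 polynomial gives s(n) = 2n³ + 3n² - n - 5.
Then s(0) = -5.

-5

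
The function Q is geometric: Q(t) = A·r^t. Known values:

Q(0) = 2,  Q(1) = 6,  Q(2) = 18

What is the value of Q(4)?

162

Consecutive ratio: 6/2 = 3, and 18/6 = 3, so r = 3.
Then A·3^0 = 2 gives A = 2, and Q(t) = 2·3^t.
Q(4) = 2·3^4 = 162.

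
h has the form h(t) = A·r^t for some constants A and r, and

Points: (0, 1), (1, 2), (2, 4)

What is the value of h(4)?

16

Consecutive ratio: 2/1 = 2, and 4/2 = 2, so r = 2.
Then A·2^0 = 1 gives A = 1, and h(t) = 1·2^t.
h(4) = 1·2^4 = 16.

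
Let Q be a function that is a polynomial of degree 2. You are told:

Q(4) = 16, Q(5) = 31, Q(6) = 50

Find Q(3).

5

Write Q(x) = ax² + bx + c; the 3 given values yield a linear system in the 3 coefficients.
Solving, Q(x) = 2x² - 3x - 4.
Then Q(3) = 5.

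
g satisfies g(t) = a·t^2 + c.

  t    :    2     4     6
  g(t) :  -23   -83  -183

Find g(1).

-8

From g(2) = -23 and g(4) = -83: 4a + c = -23 and 16a + c = -83.
Subtracting: 12a = -60, so a = -5; then c = -23 − (-5)·4 = -3.
So g(t) = -5t² − 3, and g(1) = -8.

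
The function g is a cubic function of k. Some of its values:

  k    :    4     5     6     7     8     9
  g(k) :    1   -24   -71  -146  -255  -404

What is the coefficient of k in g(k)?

0

First differences: -25, -47, -75, -109, -149. Second differences: -22, -28, -34, -40. Third differences: -6, -6, -6.
Level-3 differences are constant, so g has degree 3.
Fitting a degree-3 polynomial gives g(k) = -k³ + 4k² + 1.
The coefficient of k is 0.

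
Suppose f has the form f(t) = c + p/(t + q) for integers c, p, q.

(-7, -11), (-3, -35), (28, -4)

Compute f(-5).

-15

(f(t) − c)(t + q) = p for each data point; the three points give a linear system in c and q, then p follows.
Solving: c = -5, q = 2, p = 30, so f(t) = -5 + 30/(t + 2).
Then f(-5) = -5 + 30/(-3) = -15.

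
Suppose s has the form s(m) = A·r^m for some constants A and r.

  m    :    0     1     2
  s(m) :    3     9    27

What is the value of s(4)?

243

Consecutive ratio: 9/3 = 3, and 27/9 = 3, so r = 3.
Then A·3^0 = 3 gives A = 3, and s(m) = 3·3^m.
s(4) = 3·3^4 = 243.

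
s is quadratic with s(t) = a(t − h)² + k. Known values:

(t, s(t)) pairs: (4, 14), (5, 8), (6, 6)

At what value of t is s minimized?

6

First differences -6, -2; second difference 4 = 2a, so a = 2.
Expanding, the t-coefficient is −2ah = -4h; matching it to the data gives h = 6, and then k = 6.
So s(t) = 2(t − 6)² + 6.
Hence h = 6.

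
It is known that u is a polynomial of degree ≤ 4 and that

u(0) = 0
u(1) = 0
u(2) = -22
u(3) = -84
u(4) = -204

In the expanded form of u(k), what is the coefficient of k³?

-3

Write u(k) = ak^4 + bk³ + ck² + dk + e; the 5 given values yield a linear system in the 5 coefficients.
Solving, the leading coefficient vanishes, and u(k) = -3k³ - 2k² + 5k.
The coefficient of k³ is -3.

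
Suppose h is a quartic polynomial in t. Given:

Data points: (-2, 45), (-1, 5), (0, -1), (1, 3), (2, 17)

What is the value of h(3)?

65

Write h(t) = at^4 + bt³ + ct² + dt + e; the 5 given values yield a linear system in the 5 coefficients.
Solving, h(t) = t^4 - 2t³ + 4t² + t - 1.
Then h(3) = 65.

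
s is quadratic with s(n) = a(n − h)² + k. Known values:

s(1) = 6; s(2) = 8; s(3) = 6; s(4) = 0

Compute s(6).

-24

First differences 2, -2, -6; second difference -4 = 2a, so a = -2.
Expanding, the n-coefficient is −2ah = 4h; matching it to the data gives h = 2, and then k = 8.
So s(n) = -2(n − 2)² + 8.
s(6) = -2·4² + 8 = -24.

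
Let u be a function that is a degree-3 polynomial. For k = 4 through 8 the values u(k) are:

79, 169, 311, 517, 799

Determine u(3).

29

First differences: 90, 142, 206, 282. Second differences: 52, 64, 76. Third differences: 12, 12.
Level-3 differences are constant, so u has degree 3.
Fitting a degree-3 polynomial gives u(k) = 2k³ - 4k² + 4k - 1.
Then u(3) = 29.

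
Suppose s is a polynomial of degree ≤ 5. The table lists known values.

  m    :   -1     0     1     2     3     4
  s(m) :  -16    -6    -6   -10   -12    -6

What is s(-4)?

First differences: 10, 0, -4, -2, 6. Second differences: -10, -4, 2, 8. Third differences: 6, 6, 6.
Level-3 differences are constant, so s has degree 3.
Fitting a degree-3 polynomial gives s(m) = m³ - 5m² + 4m - 6.
Then s(-4) = -166.

-166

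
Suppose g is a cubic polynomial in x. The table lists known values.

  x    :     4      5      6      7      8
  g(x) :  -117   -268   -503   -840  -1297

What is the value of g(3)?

-32

Write g(x) = ax³ + bx² + cx + d; the 5 given values yield a linear system in the 4 coefficients.
Solving, g(x) = -3x³ + 3x² + 5x + 7.
Then g(3) = -32.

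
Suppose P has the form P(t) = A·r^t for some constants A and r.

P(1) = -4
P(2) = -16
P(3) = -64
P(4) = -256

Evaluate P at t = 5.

Consecutive ratio: -16/(-4) = 4, and -64/(-16) = 4, so r = 4.
Then A·4^1 = -4 gives A = -1, and P(t) = -1·4^t.
P(5) = -1·4^5 = -1024.

-1024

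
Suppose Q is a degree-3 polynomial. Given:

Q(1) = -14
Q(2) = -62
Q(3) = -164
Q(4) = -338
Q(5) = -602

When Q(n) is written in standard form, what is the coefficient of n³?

First differences: -48, -102, -174, -264. Second differences: -54, -72, -90. Third differences: -18, -18.
Level-3 differences are constant, so Q has degree 3.
Fitting a degree-3 polynomial gives Q(n) = -3n³ - 9n² - 2.
The coefficient of n³ is -3.

-3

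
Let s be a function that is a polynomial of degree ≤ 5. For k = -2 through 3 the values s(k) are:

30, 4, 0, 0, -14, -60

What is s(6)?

-570

First differences: -26, -4, 0, -14, -46. Second differences: 22, 4, -14, -32. Third differences: -18, -18, -18.
Level-3 differences are constant, so s has degree 3.
Fitting a degree-3 polynomial gives s(k) = -3k³ + 2k² + k.
Then s(6) = -570.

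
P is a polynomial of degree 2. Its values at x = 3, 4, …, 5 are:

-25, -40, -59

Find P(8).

Write P(x) = ax² + bx + c; the 3 given values yield a linear system in the 3 coefficients.
Solving, P(x) = -2x² - x - 4.
Then P(8) = -140.

-140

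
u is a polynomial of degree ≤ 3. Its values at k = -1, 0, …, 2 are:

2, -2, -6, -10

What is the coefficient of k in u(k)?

-4

First differences: -4, -4, -4.
Level-1 differences are constant, so u has degree 1.
Fitting a degree-1 polynomial gives u(k) = -4k - 2.
The coefficient of k is -4.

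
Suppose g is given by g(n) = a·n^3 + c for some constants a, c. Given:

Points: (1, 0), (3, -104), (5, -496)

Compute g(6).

-860

From g(1) = 0 and g(3) = -104: 1a + c = 0 and 27a + c = -104.
Subtracting: 26a = -104, so a = -4; then c = 0 − (-4)·1 = 4.
So g(n) = -4n³ + 4, and g(6) = -860.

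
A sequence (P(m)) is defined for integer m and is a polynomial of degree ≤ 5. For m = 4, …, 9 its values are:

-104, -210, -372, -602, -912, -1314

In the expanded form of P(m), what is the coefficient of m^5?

Write P(m) = am^5 + bm^4 + cm³ + dm² + em + p; the 6 given values yield a linear system in the 6 coefficients.
Solving, the top 2 coefficients vanish, and P(m) = -2m³ + 2m² - 2m.
The coefficient of m^5 is 0.

0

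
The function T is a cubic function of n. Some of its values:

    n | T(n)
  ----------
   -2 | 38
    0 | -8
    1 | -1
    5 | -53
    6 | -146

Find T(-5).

437

Write T(n) = an³ + bn² + cn + d; the 5 given values yield a linear system in the 4 coefficients.
Solving, T(n) = -2n³ + 8n² + n - 8.
Then T(-5) = 437.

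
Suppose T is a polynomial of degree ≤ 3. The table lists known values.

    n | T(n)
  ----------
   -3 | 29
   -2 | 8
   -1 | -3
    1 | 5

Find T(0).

Write T(n) = an³ + bn² + cn + d; the 4 given values yield a linear system in the 4 coefficients.
Solving, the leading coefficient vanishes, and T(n) = 5n² + 4n - 4.
Then T(0) = -4.

-4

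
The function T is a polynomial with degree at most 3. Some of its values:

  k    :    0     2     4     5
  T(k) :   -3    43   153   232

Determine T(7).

438

Write T(k) = ak³ + bk² + ck + d; the 4 given values yield a linear system in the 4 coefficients.
Solving, the leading coefficient vanishes, and T(k) = 8k² + 7k - 3.
Then T(7) = 438.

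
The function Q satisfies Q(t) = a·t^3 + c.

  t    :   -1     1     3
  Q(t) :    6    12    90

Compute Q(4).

From Q(-1) = 6 and Q(1) = 12: -1a + c = 6 and 1a + c = 12.
Subtracting: 2a = 6, so a = 3; then c = 6 − 3·(-1) = 9.
So Q(t) = 3t³ + 9, and Q(4) = 201.

201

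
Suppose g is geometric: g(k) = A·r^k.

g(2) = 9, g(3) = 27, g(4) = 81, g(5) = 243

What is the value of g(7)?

Consecutive ratio: 27/9 = 3, and 81/27 = 3, so r = 3.
Then A·3^2 = 9 gives A = 1, and g(k) = 1·3^k.
g(7) = 1·3^7 = 2187.

2187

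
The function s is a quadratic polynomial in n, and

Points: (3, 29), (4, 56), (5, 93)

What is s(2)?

12

Write s(n) = an² + bn + c; the 3 given values yield a linear system in the 3 coefficients.
Solving, s(n) = 5n² - 8n + 8.
Then s(2) = 12.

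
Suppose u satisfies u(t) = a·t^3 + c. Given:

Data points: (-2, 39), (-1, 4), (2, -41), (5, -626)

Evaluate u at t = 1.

-6

From u(-2) = 39 and u(-1) = 4: -8a + c = 39 and -1a + c = 4.
Subtracting: 7a = -35, so a = -5; then c = 39 − (-5)·(-8) = -1.
So u(t) = -5t³ − 1, and u(1) = -6.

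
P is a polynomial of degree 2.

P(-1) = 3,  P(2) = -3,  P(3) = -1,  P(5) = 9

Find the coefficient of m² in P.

1

Write P(m) = am² + bm + c; the 4 given values yield a linear system in the 3 coefficients.
Solving, P(m) = m² - 3m - 1.
The coefficient of m² is 1.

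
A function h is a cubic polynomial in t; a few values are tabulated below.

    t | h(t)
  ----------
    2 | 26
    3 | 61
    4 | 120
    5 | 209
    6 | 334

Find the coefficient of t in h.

1

First differences: 35, 59, 89, 125. Second differences: 24, 30, 36. Third differences: 6, 6.
Level-3 differences are constant, so h has degree 3.
Fitting a degree-3 polynomial gives h(t) = t³ + 3t² + t + 4.
The coefficient of t is 1.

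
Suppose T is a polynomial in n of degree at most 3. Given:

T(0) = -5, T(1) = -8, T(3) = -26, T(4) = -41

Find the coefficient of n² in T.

Write T(n) = an³ + bn² + cn + d; the 4 given values yield a linear system in the 4 coefficients.
Solving, the leading coefficient vanishes, and T(n) = -2n² - n - 5.
The coefficient of n² is -2.

-2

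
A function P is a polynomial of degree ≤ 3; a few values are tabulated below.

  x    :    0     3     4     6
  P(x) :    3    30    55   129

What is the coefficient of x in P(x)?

Write P(x) = ax³ + bx² + cx + d; the 4 given values yield a linear system in the 4 coefficients.
Solving, the leading coefficient vanishes, and P(x) = 4x² - 3x + 3.
The coefficient of x is -3.

-3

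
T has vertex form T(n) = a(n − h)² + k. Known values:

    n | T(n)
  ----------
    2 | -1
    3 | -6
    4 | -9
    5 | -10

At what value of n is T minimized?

First differences -5, -3, -1; second difference 2 = 2a, so a = 1.
Expanding, the n-coefficient is −2ah = -2h; matching it to the data gives h = 5, and then k = -10.
So T(n) = 1(n − 5)² − 10.
Hence h = 5.

5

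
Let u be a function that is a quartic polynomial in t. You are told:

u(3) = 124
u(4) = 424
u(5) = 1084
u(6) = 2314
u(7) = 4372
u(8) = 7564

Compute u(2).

First differences: 300, 660, 1230, 2058, 3192. Second differences: 360, 570, 828, 1134. Third differences: 210, 258, 306. Fourth differences: 48, 48.
Level-4 differences are constant, so u has degree 4.
Fitting a degree-4 polynomial gives u(t) = 2t^4 - t³ - 2t² + t + 4.
Then u(2) = 22.

22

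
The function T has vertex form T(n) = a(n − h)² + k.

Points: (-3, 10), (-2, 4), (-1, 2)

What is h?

First differences -6, -2; second difference 4 = 2a, so a = 2.
Expanding, the n-coefficient is −2ah = -4h; matching it to the data gives h = -1, and then k = 2.
So T(n) = 2(n + 1)² + 2.
Hence h = -1.

-1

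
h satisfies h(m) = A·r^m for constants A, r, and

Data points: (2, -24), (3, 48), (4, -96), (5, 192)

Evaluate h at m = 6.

-384

Consecutive ratio: 48/(-24) = -2, and -96/48 = -2, so r = -2.
Then A·(-2)^2 = -24 gives A = -6, and h(m) = -6·(-2)^m.
h(6) = -6·(-2)^6 = -384.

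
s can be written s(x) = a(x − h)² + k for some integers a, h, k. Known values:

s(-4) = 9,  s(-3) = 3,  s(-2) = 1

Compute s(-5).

First differences -6, -2; second difference 4 = 2a, so a = 2.
Expanding, the x-coefficient is −2ah = -4h; matching it to the data gives h = -2, and then k = 1.
So s(x) = 2(x + 2)² + 1.
s(-5) = 2·(-3)² + 1 = 19.

19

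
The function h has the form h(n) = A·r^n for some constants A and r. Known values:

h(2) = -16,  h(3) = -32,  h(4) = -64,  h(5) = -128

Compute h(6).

-256

Consecutive ratio: -32/(-16) = 2, and -64/(-32) = 2, so r = 2.
Then A·2^2 = -16 gives A = -4, and h(n) = -4·2^n.
h(6) = -4·2^6 = -256.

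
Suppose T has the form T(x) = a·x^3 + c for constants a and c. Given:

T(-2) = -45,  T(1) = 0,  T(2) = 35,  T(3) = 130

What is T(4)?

From T(-2) = -45 and T(1) = 0: -8a + c = -45 and 1a + c = 0.
Subtracting: 9a = 45, so a = 5; then c = -45 − 5·(-8) = -5.
So T(x) = 5x³ − 5, and T(4) = 315.

315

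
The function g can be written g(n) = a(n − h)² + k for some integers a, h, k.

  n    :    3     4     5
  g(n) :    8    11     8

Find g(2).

First differences 3, -3; second difference -6 = 2a, so a = -3.
Expanding, the n-coefficient is −2ah = 6h; matching it to the data gives h = 4, and then k = 11.
So g(n) = -3(n − 4)² + 11.
g(2) = -3·(-2)² + 11 = -1.

-1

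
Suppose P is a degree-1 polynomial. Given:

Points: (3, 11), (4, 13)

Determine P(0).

Write P(t) = at + b; the 2 given values yield a linear system in the 2 coefficients.
Solving, P(t) = 2t + 5.
Then P(0) = 5.

5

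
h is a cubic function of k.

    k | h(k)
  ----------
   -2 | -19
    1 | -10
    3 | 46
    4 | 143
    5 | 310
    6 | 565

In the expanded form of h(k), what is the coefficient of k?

Write h(k) = ak³ + bk² + ck + d; the 6 given values yield a linear system in the 4 coefficients.
Solving, h(k) = 3k³ - k² - 7k - 5.
The coefficient of k is -7.

-7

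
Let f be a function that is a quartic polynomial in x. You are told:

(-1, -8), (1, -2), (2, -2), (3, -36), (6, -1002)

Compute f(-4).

Write f(x) = ax^4 + bx³ + cx² + dx + e; the 5 given values yield a linear system in the 5 coefficients.
Solving, f(x) = -x^4 + x³ + 2x² + 2x - 6.
Then f(-4) = -302.

-302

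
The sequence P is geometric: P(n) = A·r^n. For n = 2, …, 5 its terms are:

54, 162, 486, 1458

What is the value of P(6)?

4374

Consecutive ratio: 162/54 = 3, and 486/162 = 3, so r = 3.
Then A·3^2 = 54 gives A = 6, and P(n) = 6·3^n.
P(6) = 6·3^6 = 4374.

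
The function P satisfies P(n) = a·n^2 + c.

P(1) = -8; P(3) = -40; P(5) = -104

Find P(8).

-260

From P(1) = -8 and P(3) = -40: 1a + c = -8 and 9a + c = -40.
Subtracting: 8a = -32, so a = -4; then c = -8 − (-4)·1 = -4.
So P(n) = -4n² − 4, and P(8) = -260.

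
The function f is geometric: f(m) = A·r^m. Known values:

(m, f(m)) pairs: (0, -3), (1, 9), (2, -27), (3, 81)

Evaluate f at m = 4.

-243

Consecutive ratio: 9/(-3) = -3, and -27/9 = -3, so r = -3.
Then A·(-3)^0 = -3 gives A = -3, and f(m) = -3·(-3)^m.
f(4) = -3·(-3)^4 = -243.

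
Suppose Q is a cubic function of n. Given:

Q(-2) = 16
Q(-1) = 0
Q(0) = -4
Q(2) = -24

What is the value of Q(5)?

Write Q(n) = an³ + bn² + cn + d; the 4 given values yield a linear system in the 4 coefficients.
Solving, Q(n) = -2n³ - 2n - 4.
Then Q(5) = -264.

-264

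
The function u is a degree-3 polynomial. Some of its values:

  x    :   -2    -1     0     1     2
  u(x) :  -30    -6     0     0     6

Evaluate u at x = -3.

-84

Write u(x) = ax³ + bx² + cx + d; the 5 given values yield a linear system in the 4 coefficients.
Solving, u(x) = 2x³ - 3x² + x.
Then u(-3) = -84.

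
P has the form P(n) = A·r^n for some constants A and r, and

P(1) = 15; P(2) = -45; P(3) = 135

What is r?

Consecutive ratio: -45/15 = -3, and 135/(-45) = -3, so r = -3.
Then A·(-3)^1 = 15 gives A = -5, and P(n) = -5·(-3)^n.

-3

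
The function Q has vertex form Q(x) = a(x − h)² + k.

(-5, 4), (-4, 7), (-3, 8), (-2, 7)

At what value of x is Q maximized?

-3

First differences 3, 1, -1; second difference -2 = 2a, so a = -1.
Expanding, the x-coefficient is −2ah = 2h; matching it to the data gives h = -3, and then k = 8.
So Q(x) = -1(x + 3)² + 8.
Hence h = -3.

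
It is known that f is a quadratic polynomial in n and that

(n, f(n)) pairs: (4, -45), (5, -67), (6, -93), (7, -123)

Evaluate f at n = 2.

-13

First differences: -22, -26, -30. Second differences: -4, -4.
Level-2 differences are constant, so f has degree 2.
Fitting a degree-2 polynomial gives f(n) = -2n² - 4n + 3.
Then f(2) = -13.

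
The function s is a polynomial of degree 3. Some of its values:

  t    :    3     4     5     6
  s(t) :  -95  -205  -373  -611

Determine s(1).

Write s(t) = at³ + bt² + ct + d; the 4 given values yield a linear system in the 4 coefficients.
Solving, s(t) = -2t³ - 5t² - t + 7.
Then s(1) = -1.

-1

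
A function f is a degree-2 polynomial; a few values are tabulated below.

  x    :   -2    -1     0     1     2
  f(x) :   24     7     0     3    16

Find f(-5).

135

Write f(x) = ax² + bx + c; the 5 given values yield a linear system in the 3 coefficients.
Solving, f(x) = 5x² - 2x.
Then f(-5) = 135.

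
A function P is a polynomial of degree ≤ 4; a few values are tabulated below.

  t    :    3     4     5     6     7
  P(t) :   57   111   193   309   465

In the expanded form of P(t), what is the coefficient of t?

First differences: 54, 82, 116, 156. Second differences: 28, 34, 40. Third differences: 6, 6.
Level-3 differences are constant, so P has degree 3.
Fitting a degree-3 polynomial gives P(t) = t³ + 2t² + 3t + 3.
The coefficient of t is 3.

3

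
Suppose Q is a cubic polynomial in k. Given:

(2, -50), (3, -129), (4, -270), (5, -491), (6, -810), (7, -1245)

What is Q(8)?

-1814

Write Q(k) = ak³ + bk² + ck + d; the 6 given values yield a linear system in the 4 coefficients.
Solving, Q(k) = -3k³ - 4k² - 2k - 6.
Then Q(8) = -1814.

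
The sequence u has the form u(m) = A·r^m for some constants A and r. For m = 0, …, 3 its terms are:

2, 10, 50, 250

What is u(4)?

Consecutive ratio: 10/2 = 5, and 50/10 = 5, so r = 5.
Then A·5^0 = 2 gives A = 2, and u(m) = 2·5^m.
u(4) = 2·5^4 = 1250.

1250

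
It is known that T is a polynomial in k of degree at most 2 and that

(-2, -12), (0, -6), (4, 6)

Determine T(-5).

-21

Write T(k) = ak² + bk + c; the 3 given values yield a linear system in the 3 coefficients.
Solving, the leading coefficient vanishes, and T(k) = 3k - 6.
Then T(-5) = -21.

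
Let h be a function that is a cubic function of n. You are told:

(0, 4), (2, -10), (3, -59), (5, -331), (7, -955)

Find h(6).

Write h(n) = an³ + bn² + cn + d; the 5 given values yield a linear system in the 4 coefficients.
Solving, h(n) = -3n³ + n² + 3n + 4.
Then h(6) = -590.

-590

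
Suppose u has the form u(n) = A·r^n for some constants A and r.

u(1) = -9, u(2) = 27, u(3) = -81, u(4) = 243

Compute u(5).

-729

Consecutive ratio: 27/(-9) = -3, and -81/27 = -3, so r = -3.
Then A·(-3)^1 = -9 gives A = 3, and u(n) = 3·(-3)^n.
u(5) = 3·(-3)^5 = -729.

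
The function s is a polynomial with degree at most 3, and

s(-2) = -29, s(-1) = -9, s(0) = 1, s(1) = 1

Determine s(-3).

Write s(n) = an³ + bn² + cn + d; the 4 given values yield a linear system in the 4 coefficients.
Solving, the leading coefficient vanishes, and s(n) = -5n² + 5n + 1.
Then s(-3) = -59.

-59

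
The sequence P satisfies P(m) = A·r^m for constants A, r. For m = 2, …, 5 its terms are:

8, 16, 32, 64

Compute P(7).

256

Consecutive ratio: 16/8 = 2, and 32/16 = 2, so r = 2.
Then A·2^2 = 8 gives A = 2, and P(m) = 2·2^m.
P(7) = 2·2^7 = 256.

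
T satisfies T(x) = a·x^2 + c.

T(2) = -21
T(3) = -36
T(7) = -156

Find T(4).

From T(2) = -21 and T(3) = -36: 4a + c = -21 and 9a + c = -36.
Subtracting: 5a = -15, so a = -3; then c = -21 − (-3)·4 = -9.
So T(x) = -3x² − 9, and T(4) = -57.

-57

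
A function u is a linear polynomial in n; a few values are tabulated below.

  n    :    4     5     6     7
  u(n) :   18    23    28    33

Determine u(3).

Write u(n) = an + b; the 4 given values yield a linear system in the 2 coefficients.
Solving, u(n) = 5n - 2.
Then u(3) = 13.

13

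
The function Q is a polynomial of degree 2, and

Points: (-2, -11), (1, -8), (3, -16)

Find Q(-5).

Write Q(k) = ak² + bk + c; the 3 given values yield a linear system in the 3 coefficients.
Solving, Q(k) = -k² - 7.
Then Q(-5) = -32.

-32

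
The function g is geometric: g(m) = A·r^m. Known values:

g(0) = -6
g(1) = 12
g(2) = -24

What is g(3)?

Consecutive ratio: 12/(-6) = -2, and -24/12 = -2, so r = -2.
Then A·(-2)^0 = -6 gives A = -6, and g(m) = -6·(-2)^m.
g(3) = -6·(-2)^3 = 48.

48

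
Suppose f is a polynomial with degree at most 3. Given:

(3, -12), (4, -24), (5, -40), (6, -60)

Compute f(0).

0

First differences: -12, -16, -20. Second differences: -4, -4.
Level-2 differences are constant, so f has degree 2.
Fitting a degree-2 polynomial gives f(x) = -2x² + 2x.
Then f(0) = 0.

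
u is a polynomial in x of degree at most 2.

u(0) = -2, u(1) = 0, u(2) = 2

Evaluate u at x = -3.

Write u(x) = ax² + bx + c; the 3 given values yield a linear system in the 3 coefficients.
Solving, the leading coefficient vanishes, and u(x) = 2x - 2.
Then u(-3) = -8.

-8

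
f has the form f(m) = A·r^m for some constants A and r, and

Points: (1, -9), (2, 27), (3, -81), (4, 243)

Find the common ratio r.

Consecutive ratio: 27/(-9) = -3, and -81/27 = -3, so r = -3.
Then A·(-3)^1 = -9 gives A = 3, and f(m) = 3·(-3)^m.

-3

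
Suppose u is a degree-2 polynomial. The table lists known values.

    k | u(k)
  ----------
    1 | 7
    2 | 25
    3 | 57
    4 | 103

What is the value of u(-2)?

37

Write u(k) = ak² + bk + c; the 4 given values yield a linear system in the 3 coefficients.
Solving, u(k) = 7k² - 3k + 3.
Then u(-2) = 37.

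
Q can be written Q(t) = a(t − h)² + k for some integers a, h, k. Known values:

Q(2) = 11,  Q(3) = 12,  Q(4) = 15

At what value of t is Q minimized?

First differences 1, 3; second difference 2 = 2a, so a = 1.
Expanding, the t-coefficient is −2ah = -2h; matching it to the data gives h = 2, and then k = 11.
So Q(t) = 1(t − 2)² + 11.
Hence h = 2.

2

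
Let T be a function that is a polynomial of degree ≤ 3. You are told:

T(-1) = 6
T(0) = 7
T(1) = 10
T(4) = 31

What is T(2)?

15

Write T(k) = ak³ + bk² + ck + d; the 4 given values yield a linear system in the 4 coefficients.
Solving, the leading coefficient vanishes, and T(k) = k² + 2k + 7.
Then T(2) = 15.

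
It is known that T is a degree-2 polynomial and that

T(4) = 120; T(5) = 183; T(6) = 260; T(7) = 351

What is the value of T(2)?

Write T(t) = at² + bt + c; the 4 given values yield a linear system in the 3 coefficients.
Solving, T(t) = 7t² + 8.
Then T(2) = 36.

36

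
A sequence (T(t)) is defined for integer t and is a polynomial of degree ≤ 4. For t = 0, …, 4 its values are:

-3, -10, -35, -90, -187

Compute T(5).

First differences: -7, -25, -55, -97. Second differences: -18, -30, -42. Third differences: -12, -12.
Level-3 differences are constant, so T has degree 3.
Fitting a degree-3 polynomial gives T(t) = -2t³ - 3t² - 2t - 3.
Then T(5) = -338.

-338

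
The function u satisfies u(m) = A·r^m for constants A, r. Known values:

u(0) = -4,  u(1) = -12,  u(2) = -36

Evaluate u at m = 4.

-324

Consecutive ratio: -12/(-4) = 3, and -36/(-12) = 3, so r = 3.
Then A·3^0 = -4 gives A = -4, and u(m) = -4·3^m.
u(4) = -4·3^4 = -324.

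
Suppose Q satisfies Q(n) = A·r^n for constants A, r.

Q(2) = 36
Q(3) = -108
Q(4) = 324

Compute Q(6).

2916

Consecutive ratio: -108/36 = -3, and 324/(-108) = -3, so r = -3.
Then A·(-3)^2 = 36 gives A = 4, and Q(n) = 4·(-3)^n.
Q(6) = 4·(-3)^6 = 2916.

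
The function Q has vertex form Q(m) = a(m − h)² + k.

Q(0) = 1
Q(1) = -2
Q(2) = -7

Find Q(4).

-23

First differences -3, -5; second difference -2 = 2a, so a = -1.
Expanding, the m-coefficient is −2ah = 2h; matching it to the data gives h = -1, and then k = 2.
So Q(m) = -1(m + 1)² + 2.
Q(4) = -1·5² + 2 = -23.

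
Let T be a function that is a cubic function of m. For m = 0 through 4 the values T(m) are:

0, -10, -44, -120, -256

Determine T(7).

-1204

First differences: -10, -34, -76, -136. Second differences: -24, -42, -60. Third differences: -18, -18.
Level-3 differences are constant, so T has degree 3.
Fitting a degree-3 polynomial gives T(m) = -3m³ - 3m² - 4m.
Then T(7) = -1204.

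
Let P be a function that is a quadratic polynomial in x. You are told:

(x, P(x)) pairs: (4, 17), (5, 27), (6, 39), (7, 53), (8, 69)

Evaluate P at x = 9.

First differences: 10, 12, 14, 16. Second differences: 2, 2, 2.
Level-2 differences are constant, so P has degree 2.
Fitting a degree-2 polynomial gives P(x) = x² + x - 3.
Then P(9) = 87.

87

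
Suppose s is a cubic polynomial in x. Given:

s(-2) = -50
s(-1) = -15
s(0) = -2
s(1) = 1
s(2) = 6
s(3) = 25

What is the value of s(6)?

286

First differences: 35, 13, 3, 5, 19. Second differences: -22, -10, 2, 14. Third differences: 12, 12, 12.
Level-3 differences are constant, so s has degree 3.
Fitting a degree-3 polynomial gives s(x) = 2x³ - 5x² + 6x - 2.
Then s(6) = 286.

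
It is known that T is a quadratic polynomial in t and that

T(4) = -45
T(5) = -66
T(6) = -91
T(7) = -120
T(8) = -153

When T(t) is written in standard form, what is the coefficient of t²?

-2

First differences: -21, -25, -29, -33. Second differences: -4, -4, -4.
Level-2 differences are constant, so T has degree 2.
Fitting a degree-2 polynomial gives T(t) = -2t² - 3t - 1.
The coefficient of t² is -2.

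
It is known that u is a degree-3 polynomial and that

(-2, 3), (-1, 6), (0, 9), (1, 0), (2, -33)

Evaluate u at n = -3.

Write u(n) = an³ + bn² + cn + d; the 5 given values yield a linear system in the 4 coefficients.
Solving, u(n) = -2n³ - 6n² - n + 9.
Then u(-3) = 12.

12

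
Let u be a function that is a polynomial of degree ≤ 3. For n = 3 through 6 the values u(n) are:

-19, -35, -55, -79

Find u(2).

First differences: -16, -20, -24. Second differences: -4, -4.
Level-2 differences are constant, so u has degree 2.
Fitting a degree-2 polynomial gives u(n) = -2n² - 2n + 5.
Then u(2) = -7.

-7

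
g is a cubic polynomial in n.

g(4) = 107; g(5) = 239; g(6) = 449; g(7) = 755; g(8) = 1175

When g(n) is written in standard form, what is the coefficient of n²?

-6

First differences: 132, 210, 306, 420. Second differences: 78, 96, 114. Third differences: 18, 18.
Level-3 differences are constant, so g has degree 3.
Fitting a degree-3 polynomial gives g(n) = 3n³ - 6n² + 3n - 1.
The coefficient of n² is -6.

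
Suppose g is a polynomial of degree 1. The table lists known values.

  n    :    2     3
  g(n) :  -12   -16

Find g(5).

-24

Write g(n) = an + b; the 2 given values yield a linear system in the 2 coefficients.
Solving, g(n) = -4n - 4.
Then g(5) = -24.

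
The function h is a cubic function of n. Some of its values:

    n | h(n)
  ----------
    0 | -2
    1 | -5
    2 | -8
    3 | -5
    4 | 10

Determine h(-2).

-20

Write h(n) = an³ + bn² + cn + d; the 5 given values yield a linear system in the 4 coefficients.
Solving, h(n) = n³ - 3n² - n - 2.
Then h(-2) = -20.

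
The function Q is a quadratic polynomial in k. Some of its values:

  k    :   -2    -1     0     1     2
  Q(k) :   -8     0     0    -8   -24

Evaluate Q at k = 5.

-120

First differences: 8, 0, -8, -16. Second differences: -8, -8, -8.
Level-2 differences are constant, so Q has degree 2.
Fitting a degree-2 polynomial gives Q(k) = -4k² - 4k.
Then Q(5) = -120.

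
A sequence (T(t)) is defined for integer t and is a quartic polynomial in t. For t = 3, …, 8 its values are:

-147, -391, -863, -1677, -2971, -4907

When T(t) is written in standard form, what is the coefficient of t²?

-5

First differences: -244, -472, -814, -1294, -1936. Second differences: -228, -342, -480, -642. Third differences: -114, -138, -162. Fourth differences: -24, -24.
Level-4 differences are constant, so T has degree 4.
Fitting a degree-4 polynomial gives T(t) = -t^4 - t³ - 5t² + 3t - 3.
The coefficient of t² is -5.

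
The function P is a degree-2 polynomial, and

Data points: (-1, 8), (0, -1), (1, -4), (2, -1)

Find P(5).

First differences: -9, -3, 3. Second differences: 6, 6.
Level-2 differences are constant, so P has degree 2.
Fitting a degree-2 polynomial gives P(m) = 3m² - 6m - 1.
Then P(5) = 44.

44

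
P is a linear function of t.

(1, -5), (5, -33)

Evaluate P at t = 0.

2

Write P(t) = at + b; the 2 given values yield a linear system in the 2 coefficients.
Solving, P(t) = -7t + 2.
Then P(0) = 2.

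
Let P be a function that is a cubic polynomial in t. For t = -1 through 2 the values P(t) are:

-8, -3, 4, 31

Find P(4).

Write P(t) = at³ + bt² + ct + d; the 4 given values yield a linear system in the 4 coefficients.
Solving, P(t) = 3t³ + t² + 3t - 3.
Then P(4) = 217.

217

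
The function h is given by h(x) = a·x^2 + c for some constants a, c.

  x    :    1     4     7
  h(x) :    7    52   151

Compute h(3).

31

From h(1) = 7 and h(4) = 52: 1a + c = 7 and 16a + c = 52.
Subtracting: 15a = 45, so a = 3; then c = 7 − 3·1 = 4.
So h(x) = 3x² + 4, and h(3) = 31.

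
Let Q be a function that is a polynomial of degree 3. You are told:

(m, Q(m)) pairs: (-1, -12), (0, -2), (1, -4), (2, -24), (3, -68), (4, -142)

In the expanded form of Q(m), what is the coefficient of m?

5

Write Q(m) = am³ + bm² + cm + d; the 6 given values yield a linear system in the 4 coefficients.
Solving, Q(m) = -m³ - 6m² + 5m - 2.
The coefficient of m is 5.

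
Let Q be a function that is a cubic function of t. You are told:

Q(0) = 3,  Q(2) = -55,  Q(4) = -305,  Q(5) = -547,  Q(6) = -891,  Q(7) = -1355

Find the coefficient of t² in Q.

Write Q(t) = at³ + bt² + ct + d; the 6 given values yield a linear system in the 4 coefficients.
Solving, Q(t) = -3t³ - 6t² - 5t + 3.
The coefficient of t² is -6.

-6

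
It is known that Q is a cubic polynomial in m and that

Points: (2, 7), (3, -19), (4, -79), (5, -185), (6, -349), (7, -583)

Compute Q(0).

Write Q(m) = am³ + bm² + cm + d; the 6 given values yield a linear system in the 4 coefficients.
Solving, Q(m) = -2m³ + m² + 7m + 5.
Then Q(0) = 5.

5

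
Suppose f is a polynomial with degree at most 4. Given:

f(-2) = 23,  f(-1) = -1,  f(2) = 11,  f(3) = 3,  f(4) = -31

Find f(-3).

Write f(t) = at^4 + bt³ + ct² + dt + e; the 5 given values yield a linear system in the 5 coefficients.
Solving, the leading coefficient vanishes, and f(t) = -2t³ + 5t² + 5t - 3.
Then f(-3) = 81.

81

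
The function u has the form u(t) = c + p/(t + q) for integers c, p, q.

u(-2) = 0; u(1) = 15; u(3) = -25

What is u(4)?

(u(t) − c)(t + q) = p for each data point; the three points give a linear system in c and q, then p follows.
Solving: c = -5, q = -2, p = -20, so u(t) = -5 − 20/(t − 2).
Then u(4) = -5 − 20/2 = -15.

-15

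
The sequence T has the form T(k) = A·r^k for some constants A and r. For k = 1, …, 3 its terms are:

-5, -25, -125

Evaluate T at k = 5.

Consecutive ratio: -25/(-5) = 5, and -125/(-25) = 5, so r = 5.
Then A·5^1 = -5 gives A = -1, and T(k) = -1·5^k.
T(5) = -1·5^5 = -3125.

-3125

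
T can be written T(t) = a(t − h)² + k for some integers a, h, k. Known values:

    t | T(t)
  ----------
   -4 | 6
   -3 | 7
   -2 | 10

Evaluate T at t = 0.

First differences 1, 3; second difference 2 = 2a, so a = 1.
Expanding, the t-coefficient is −2ah = -2h; matching it to the data gives h = -4, and then k = 6.
So T(t) = 1(t + 4)² + 6.
T(0) = 1·4² + 6 = 22.

22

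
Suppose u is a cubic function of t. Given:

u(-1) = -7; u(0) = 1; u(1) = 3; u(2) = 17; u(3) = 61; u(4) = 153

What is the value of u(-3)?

-113

First differences: 8, 2, 14, 44, 92. Second differences: -6, 12, 30, 48. Third differences: 18, 18, 18.
Level-3 differences are constant, so u has degree 3.
Fitting a degree-3 polynomial gives u(t) = 3t³ - 3t² + 2t + 1.
Then u(-3) = -113.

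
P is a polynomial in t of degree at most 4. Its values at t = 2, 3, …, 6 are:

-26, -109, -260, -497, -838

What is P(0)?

First differences: -83, -151, -237, -341. Second differences: -68, -86, -104. Third differences: -18, -18.
Level-3 differences are constant, so P has degree 3.
Fitting a degree-3 polynomial gives P(t) = -3t³ - 7t² + 9t + 8.
Then P(0) = 8.

8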